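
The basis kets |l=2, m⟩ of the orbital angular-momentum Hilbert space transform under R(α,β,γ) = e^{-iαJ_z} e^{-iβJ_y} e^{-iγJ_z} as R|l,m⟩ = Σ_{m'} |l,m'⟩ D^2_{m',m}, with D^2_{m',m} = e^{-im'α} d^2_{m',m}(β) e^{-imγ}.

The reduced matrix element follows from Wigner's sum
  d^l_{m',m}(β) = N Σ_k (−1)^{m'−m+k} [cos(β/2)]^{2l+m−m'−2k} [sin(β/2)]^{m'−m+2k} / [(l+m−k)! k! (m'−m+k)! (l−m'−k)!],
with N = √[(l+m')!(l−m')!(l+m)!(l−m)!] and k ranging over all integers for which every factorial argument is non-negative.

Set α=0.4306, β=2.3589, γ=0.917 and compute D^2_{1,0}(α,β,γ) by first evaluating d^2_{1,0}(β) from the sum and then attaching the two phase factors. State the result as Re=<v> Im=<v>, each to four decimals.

D^2_{1,0}(0.4306,2.3589,0.917) = e^{-i·1·0.4306}·d^2_{1,0}(2.3589)·e^{-i·0·0.917}. Compute d first:
c=cos(2.3589/2)=0.381433, s=sin(2.3589/2)=0.924396; N=√[6·1·2·2]=4.898979
The bounds max(0,m−m')=0 and min(l+m,l−m')=1 give 2 terms
  k=0: (−1)^1·4.8990/(2)·0.3814^3·0.9244^1 = -0.125658
  k=1: (−1)^2·4.8990/(2)·0.3814^1·0.9244^3 = +0.738021
d^2_{1,0}(2.3589) = -0.125658 +0.738021 = +0.612363
Phases: e^{-i·(1)·0.4306}=+0.908715-0.417416i, e^{-i·(0)·0.917}=+1.000000+0.000000i ⇒ D=+0.556464-0.255610i

Re=0.5565 Im=-0.2556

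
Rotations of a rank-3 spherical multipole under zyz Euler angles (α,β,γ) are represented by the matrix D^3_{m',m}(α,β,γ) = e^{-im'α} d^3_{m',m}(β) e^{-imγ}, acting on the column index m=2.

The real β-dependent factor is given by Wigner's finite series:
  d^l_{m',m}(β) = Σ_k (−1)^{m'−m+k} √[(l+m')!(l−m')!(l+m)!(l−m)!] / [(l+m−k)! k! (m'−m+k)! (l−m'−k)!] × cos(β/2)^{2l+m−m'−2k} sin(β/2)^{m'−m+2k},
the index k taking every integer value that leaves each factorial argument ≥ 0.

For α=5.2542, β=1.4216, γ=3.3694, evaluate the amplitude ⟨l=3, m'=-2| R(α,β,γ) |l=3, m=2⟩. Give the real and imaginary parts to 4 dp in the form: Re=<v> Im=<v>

Re=-0.3586 Im=-0.2604

Split into d^3_{-2,2}(β=1.4216) × two z-phases.
With c≡cos(β/2)=0.757840 and s≡sin(β/2)=0.652440, N=[1·120·120·1]^{1/2}=120.000000
k: max(0,(2)−(-2))=4 … min(3+(2),3−(-2))=5
  k=4: (−1)^0·120.0000/(24)·0.7578^2·0.6524^4 = +0.520341
  k=5: (−1)^1·120.0000/(120)·0.7578^0·0.6524^6 = -0.077134
d^3_{-2,2}(1.4216) = +0.520341 -0.077134 = +0.443207
Attach z-rotation phases: D = e^{-i(-2)(5.2542)}·(+0.443207)·e^{-i(2)(3.3694)} = -0.358643-0.260399i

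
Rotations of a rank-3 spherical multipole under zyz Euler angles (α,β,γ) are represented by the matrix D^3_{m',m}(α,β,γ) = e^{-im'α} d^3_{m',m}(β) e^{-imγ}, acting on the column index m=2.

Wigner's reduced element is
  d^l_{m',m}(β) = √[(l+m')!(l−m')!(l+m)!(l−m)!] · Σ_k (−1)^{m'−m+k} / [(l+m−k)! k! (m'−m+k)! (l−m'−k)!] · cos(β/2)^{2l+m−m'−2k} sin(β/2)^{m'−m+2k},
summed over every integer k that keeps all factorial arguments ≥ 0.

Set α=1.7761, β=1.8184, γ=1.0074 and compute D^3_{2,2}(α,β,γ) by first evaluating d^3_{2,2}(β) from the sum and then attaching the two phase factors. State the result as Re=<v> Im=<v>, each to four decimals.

Split into d^3_{2,2}(β=1.8184) × two z-phases.
With c≡cos(β/2)=0.614377 and s≡sin(β/2)=0.789012, N=[120·1·120·1]^{1/2}=120.000000
k∈{0,1} keeps every argument non-negative
  k=0: (−1)^0·120.0000/(120)·0.6144^6·0.7890^0 = +0.053779
  k=1: (−1)^1·120.0000/(24)·0.6144^4·0.7890^2 = -0.443484
d^3_{2,2}(1.8184) = +0.053779 -0.443484 = -0.389705
Phases: e^{-i·(2)·1.7761}=-0.916879+0.399166i, e^{-i·(2)·1.0074}=-0.429558-0.903039i ⇒ D=-0.293961-0.255846i

Re=-0.2940 Im=-0.2558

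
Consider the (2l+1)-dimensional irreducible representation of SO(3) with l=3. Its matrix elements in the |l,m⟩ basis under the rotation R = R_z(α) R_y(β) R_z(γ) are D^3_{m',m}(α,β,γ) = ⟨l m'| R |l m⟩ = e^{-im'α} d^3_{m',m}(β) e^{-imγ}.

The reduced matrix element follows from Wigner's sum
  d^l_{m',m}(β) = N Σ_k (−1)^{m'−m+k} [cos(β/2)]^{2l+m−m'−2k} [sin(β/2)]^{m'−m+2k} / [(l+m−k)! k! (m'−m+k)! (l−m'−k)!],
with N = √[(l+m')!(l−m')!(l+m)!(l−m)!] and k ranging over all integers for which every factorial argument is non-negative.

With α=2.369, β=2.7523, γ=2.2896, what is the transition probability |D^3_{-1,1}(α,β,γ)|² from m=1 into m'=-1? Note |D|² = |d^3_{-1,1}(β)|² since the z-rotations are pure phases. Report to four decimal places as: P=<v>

D^3_{-1,1}(2.369,2.7523,2.2896) = e^{-i·-1·2.369}·d^3_{-1,1}(2.7523)·e^{-i·1·2.2896}. Compute d first:
Half-angle: c=0.193420, s=0.981116. N=√(2·24·24·2)=48.000000
k∈{2,3,4} keeps every argument non-negative
  k=2: (−1)^0·48.0000/(8)·0.1934^4·0.9811^2 = +0.008083
  k=3: (−1)^1·48.0000/(6)·0.1934^2·0.9811^4 = -0.277314
  k=4: (−1)^2·48.0000/(48)·0.1934^0·0.9811^6 = +0.891913
d^3_{-1,1}(2.7523) = +0.008083 -0.277314 +0.891913 = +0.622682
|D^3_{-1,1}|² = |d^3_{-1,1}(β)|² = (+0.622682)² = 0.387733 (the z-rotation phases have unit modulus)

P=0.3877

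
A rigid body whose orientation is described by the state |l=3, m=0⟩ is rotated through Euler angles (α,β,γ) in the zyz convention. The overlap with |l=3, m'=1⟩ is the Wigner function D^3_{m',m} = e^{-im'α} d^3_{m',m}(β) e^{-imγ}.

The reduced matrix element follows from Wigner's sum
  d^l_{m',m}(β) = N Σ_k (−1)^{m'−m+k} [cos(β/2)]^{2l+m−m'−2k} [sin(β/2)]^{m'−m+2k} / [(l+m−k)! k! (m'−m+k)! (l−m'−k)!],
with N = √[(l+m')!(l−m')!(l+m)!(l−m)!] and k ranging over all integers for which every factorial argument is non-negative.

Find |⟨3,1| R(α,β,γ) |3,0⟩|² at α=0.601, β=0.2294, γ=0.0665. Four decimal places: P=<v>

D^3_{1,0}(0.601,0.2294,0.0665) = e^{-i·1·0.601}·d^3_{1,0}(0.2294)·e^{-i·0·0.0665}. Compute d first:
c=cos(0.2294/2)=0.993429, s=sin(0.2294/2)=0.114449; N=√[24·2·6·6]=41.569219
k∈{0,1,2} keeps every argument non-negative
  k=0: (−1)^1·41.5692/(12)·0.9934^5·0.1144^1 = -0.383606
  k=1: (−1)^2·41.5692/(4)·0.9934^3·0.1144^3 = +0.015274
  k=2: (−1)^3·41.5692/(12)·0.9934^1·0.1144^5 = -0.000068
d^3_{1,0}(0.2294) = -0.383606 +0.015274 -0.000068 = -0.368400
|D^3_{1,0}|² = |d^3_{1,0}(β)|² = (-0.368400)² = 0.135719 (the z-rotation phases have unit modulus)

P=0.1357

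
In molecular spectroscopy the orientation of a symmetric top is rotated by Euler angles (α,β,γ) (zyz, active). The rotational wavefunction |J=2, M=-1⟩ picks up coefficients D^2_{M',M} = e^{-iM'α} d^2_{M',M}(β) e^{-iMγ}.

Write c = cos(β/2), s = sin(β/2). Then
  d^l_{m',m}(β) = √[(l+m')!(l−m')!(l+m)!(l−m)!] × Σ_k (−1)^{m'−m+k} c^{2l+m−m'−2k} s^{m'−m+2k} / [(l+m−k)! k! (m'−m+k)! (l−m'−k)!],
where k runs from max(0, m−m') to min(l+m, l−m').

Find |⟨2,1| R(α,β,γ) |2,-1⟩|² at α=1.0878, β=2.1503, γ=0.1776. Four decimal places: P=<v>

D^2_{1,-1}(1.0878,2.1503,0.1776) = e^{-i·1·1.0878}·d^2_{1,-1}(2.1503)·e^{-i·-1·0.1776}. Compute d first:
c=cos(2.1503/2)=0.475600, s=sin(2.1503/2)=0.879662; N=√[6·1·1·6]=6.000000
Admissible k: 0..1 (factorial args all ≥0)
  k=0: (−1)^2·6.0000/(2)·0.4756^2·0.8797^2 = +0.525094
  k=1: (−1)^3·6.0000/(6)·0.4756^0·0.8797^4 = -0.598773
d^2_{1,-1}(2.1503) = +0.525094 -0.598773 = -0.073680
|D^2_{1,-1}|² = |d^2_{1,-1}(β)|² = (-0.073680)² = 0.005429 (the z-rotation phases have unit modulus)

P=0.0054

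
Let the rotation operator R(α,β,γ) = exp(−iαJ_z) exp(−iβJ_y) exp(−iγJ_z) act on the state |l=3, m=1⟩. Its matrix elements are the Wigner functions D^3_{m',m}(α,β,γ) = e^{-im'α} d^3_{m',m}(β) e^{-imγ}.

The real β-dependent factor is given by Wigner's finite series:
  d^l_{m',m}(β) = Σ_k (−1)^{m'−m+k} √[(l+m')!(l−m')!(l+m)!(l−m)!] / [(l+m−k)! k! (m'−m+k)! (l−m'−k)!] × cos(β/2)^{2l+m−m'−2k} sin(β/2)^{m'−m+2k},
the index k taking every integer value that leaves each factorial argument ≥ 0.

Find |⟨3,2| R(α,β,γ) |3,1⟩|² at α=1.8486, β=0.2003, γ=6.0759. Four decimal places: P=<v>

P=0.0913

D^3_{2,1}(1.8486,0.2003,6.0759) = e^{-i·2·1.8486}·d^3_{2,1}(0.2003)·e^{-i·1·6.0759}. Compute d first:
With c≡cos(β/2)=0.994989 and s≡sin(β/2)=0.099983, N=[120·1·24·2]^{1/2}=75.894664
The bounds max(0,m−m')=0 and min(l+m,l−m')=1 give 2 terms
  k=0: (−1)^1·75.8947/(24)·0.9950^5·0.1000^1 = -0.308331
  k=1: (−1)^2·75.8947/(12)·0.9950^3·0.1000^3 = +0.006227
d^3_{2,1}(0.2003) = -0.308331 +0.006227 = -0.302104
|D^3_{2,1}|² = |d^3_{2,1}(β)|² = (-0.302104)² = 0.091267 (the z-rotation phases have unit modulus)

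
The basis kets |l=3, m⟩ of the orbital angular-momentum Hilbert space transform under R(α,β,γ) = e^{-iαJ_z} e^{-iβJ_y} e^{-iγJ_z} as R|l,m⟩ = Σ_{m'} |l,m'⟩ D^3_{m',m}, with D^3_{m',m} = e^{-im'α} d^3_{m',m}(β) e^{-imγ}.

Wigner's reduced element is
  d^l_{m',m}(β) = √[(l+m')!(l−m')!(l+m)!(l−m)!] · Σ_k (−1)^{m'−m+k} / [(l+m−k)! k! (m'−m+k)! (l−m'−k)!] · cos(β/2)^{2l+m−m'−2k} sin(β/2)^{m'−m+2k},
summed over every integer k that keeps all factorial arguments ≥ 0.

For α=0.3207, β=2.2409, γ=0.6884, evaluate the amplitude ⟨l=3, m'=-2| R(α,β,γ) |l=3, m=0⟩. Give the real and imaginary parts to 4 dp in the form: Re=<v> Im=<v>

D^3_{-2,0}(0.3207,2.2409,0.6884) = e^{-i·-2·0.3207}·d^3_{-2,0}(2.2409)·e^{-i·0·0.6884}. Compute d first:
c=cos(2.2409/2)=0.435277, s=sin(2.2409/2)=0.900296; N=√[1·120·6·6]=65.726707
The bounds max(0,m−m')=2 and min(l+m,l−m')=3 give 2 terms
  k=2: (−1)^0·65.7267/(12)·0.4353^4·0.9003^2 = +0.159366
  k=3: (−1)^1·65.7267/(12)·0.4353^2·0.9003^4 = -0.681765
d^3_{-2,0}(2.2409) = +0.159366 -0.681765 = -0.522399
Attach z-rotation phases: D = e^{-i(-2)(0.3207)}·(-0.522399)·e^{-i(0)(0.6884)} = -0.418577-0.312561i

Re=-0.4186 Im=-0.3126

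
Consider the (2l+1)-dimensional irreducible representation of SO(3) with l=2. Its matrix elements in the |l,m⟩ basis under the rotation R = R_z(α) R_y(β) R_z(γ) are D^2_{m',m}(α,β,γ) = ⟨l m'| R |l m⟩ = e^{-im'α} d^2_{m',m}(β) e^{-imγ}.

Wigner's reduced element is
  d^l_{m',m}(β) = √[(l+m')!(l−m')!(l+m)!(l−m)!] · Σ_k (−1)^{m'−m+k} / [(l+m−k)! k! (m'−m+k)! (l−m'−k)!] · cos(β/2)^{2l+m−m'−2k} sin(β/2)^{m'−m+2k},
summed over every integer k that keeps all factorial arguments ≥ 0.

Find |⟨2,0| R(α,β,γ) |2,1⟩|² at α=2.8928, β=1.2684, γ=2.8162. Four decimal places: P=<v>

P=0.1212

Split into d^2_{0,1}(β=1.2684) × two z-phases.
c=cos(1.2684/2)=0.805546, s=sin(1.2684/2)=0.592533; N=√[2·2·6·1]=4.898979
Admissible k: 1..2 (factorial args all ≥0)
  k=1: (−1)^0·4.8990/(2)·0.8055^3·0.5925^1 = +0.758681
  k=2: (−1)^1·4.8990/(2)·0.8055^1·0.5925^3 = -0.410492
d^2_{0,1}(1.2684) = +0.758681 -0.410492 = +0.348190
|D^2_{0,1}|² = |d^2_{0,1}(β)|² = (+0.348190)² = 0.121236 (the z-rotation phases have unit modulus)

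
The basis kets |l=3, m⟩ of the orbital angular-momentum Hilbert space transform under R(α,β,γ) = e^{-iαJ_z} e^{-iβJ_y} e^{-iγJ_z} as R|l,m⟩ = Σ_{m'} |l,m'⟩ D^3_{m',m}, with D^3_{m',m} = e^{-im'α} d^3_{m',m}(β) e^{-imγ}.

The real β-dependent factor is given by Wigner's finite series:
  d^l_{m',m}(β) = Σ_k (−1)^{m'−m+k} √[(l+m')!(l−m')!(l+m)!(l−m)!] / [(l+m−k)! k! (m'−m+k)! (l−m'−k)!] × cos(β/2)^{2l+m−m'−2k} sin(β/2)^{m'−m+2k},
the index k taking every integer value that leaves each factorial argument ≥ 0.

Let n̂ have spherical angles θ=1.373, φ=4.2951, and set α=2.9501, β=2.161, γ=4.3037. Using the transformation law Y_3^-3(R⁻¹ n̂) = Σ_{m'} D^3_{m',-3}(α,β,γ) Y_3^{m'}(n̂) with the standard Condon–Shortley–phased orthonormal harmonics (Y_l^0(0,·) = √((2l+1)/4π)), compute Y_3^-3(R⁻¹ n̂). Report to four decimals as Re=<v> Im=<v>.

Re=0.2078 Im=0.3579

Need the full column D^3_{m',-3} for m'=−3..3 at α=2.9501, β=2.161, γ=4.3037.
cos(β/2)=0.470887, sin(β/2)=0.882193
d^3_{-3,-3}: single k=0 term ⇒ +0.010902;  D = -0.010615+0.002483i
d^3_{-2,-3}: single k=0 term ⇒ -0.050029;  D = -0.049993+0.001913i
d^3_{-1,-3}: single k=0 term ⇒ +0.148198;  D = -0.146461-0.022621i
d^3_{0,-3}: single k=0 term ⇒ -0.320595;  D = -0.301734-0.108343i
d^3_{1,-3}: single k=0 term ⇒ +0.520157;  D = -0.447151-0.265744i
d^3_{2,-3}: single k=0 term ⇒ -0.616328;  D = -0.460210-0.409959i
d^3_{3,-3}: single k=0 term ⇒ +0.471393;  D = -0.285876-0.374814i
Y_3^{m'}(θ=1.373,φ=4.2951) and Σ D·Y over m':
  (-0.0106+0.0025i)·(+0.3735-0.1233i)  (-0.0500+0.0019i)·(-0.1296-0.1431i)  (-0.1465-0.0226i)·(+0.1036-0.2338i)  (-0.3017-0.1083i)·(-0.2058+0.0000i)  (-0.4472-0.2657i)·(-0.1036-0.2338i)  (-0.4602-0.4100i)·(-0.1296+0.1431i)  (-0.2859-0.3748i)·(-0.3735-0.1233i)
Y_3^-3(R⁻¹ n̂) = +0.207819+0.357935i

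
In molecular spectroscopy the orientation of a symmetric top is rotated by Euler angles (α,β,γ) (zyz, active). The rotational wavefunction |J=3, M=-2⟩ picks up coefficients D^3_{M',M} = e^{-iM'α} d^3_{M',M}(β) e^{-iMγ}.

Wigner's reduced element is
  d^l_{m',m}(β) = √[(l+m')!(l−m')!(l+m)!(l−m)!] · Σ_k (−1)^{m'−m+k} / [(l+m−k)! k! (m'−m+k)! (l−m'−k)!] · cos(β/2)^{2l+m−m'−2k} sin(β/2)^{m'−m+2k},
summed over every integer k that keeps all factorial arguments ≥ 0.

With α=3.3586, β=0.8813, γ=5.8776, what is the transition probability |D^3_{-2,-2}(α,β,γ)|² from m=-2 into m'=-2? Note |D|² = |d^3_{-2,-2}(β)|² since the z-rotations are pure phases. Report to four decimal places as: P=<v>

P=0.0038

D^3_{-2,-2}(3.3586,0.8813,5.8776) = e^{-i·-2·3.3586}·d^3_{-2,-2}(0.8813)·e^{-i·-2·5.8776}. Compute d first:
Half-angle: c=0.904475, s=0.426527. N=√(1·120·1·120)=120.000000
The bounds max(0,m−m')=0 and min(l+m,l−m')=1 give 2 terms
  k=0: (−1)^0·120.0000/(120)·0.9045^6·0.4265^0 = +0.547493
  k=1: (−1)^1·120.0000/(24)·0.9045^4·0.4265^2 = -0.608765
d^3_{-2,-2}(0.8813) = +0.547493 -0.608765 = -0.061272
|D^3_{-2,-2}|² = |d^3_{-2,-2}(β)|² = (-0.061272)² = 0.003754 (the z-rotation phases have unit modulus)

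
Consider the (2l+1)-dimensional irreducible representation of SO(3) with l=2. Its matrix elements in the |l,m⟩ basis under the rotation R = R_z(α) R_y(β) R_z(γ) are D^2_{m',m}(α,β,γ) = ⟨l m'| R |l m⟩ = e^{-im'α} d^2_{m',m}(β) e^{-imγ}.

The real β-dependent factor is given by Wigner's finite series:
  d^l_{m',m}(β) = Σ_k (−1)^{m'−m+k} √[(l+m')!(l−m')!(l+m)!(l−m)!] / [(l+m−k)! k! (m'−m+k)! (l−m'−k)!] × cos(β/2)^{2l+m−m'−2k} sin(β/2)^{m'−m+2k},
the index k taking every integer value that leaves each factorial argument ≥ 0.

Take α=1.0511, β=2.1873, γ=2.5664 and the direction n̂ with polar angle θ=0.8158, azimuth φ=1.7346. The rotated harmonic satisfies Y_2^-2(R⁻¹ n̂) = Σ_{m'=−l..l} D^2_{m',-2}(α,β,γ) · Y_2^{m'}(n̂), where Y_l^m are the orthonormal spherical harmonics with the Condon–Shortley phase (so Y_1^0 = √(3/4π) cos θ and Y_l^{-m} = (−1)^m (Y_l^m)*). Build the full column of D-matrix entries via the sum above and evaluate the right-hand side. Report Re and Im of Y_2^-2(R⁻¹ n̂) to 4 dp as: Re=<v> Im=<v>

Need the full column D^2_{m',-2} for m'=−2..2 at α=1.0511, β=2.1873, γ=2.5664.
cos(β/2)=0.459246, sin(β/2)=0.888309
d^2_{-2,-2}: single k=0 term ⇒ +0.044482;  D = +0.025809+0.036229i
d^2_{-1,-2}: single k=0 term ⇒ -0.172080;  D = -0.171233+0.017057i
d^2_{0,-2}: single k=0 term ⇒ +0.407657;  D = +0.166379-0.372159i
d^2_{1,-2}: single k=0 term ⇒ -0.643825;  D = +0.379664+0.519967i
d^2_{2,-2}: single k=0 term ⇒ +0.622668;  D = -0.618836+0.068970i
Y_2^{m'}(θ=0.8158,φ=1.7346) and Σ D·Y over m':
  (+0.0258+0.0362i)·(-0.1940+0.0659i)  (-0.1712+0.0171i)·(-0.0629-0.3804i)  (+0.1664-0.3722i)·(+0.1289+0.0000i)  (+0.3797+0.5200i)·(+0.0629-0.3804i)  (-0.6188+0.0690i)·(-0.1940-0.0659i)
Y_2^-2(R⁻¹ n̂) = +0.377567-0.073565i

Re=0.3776 Im=-0.0736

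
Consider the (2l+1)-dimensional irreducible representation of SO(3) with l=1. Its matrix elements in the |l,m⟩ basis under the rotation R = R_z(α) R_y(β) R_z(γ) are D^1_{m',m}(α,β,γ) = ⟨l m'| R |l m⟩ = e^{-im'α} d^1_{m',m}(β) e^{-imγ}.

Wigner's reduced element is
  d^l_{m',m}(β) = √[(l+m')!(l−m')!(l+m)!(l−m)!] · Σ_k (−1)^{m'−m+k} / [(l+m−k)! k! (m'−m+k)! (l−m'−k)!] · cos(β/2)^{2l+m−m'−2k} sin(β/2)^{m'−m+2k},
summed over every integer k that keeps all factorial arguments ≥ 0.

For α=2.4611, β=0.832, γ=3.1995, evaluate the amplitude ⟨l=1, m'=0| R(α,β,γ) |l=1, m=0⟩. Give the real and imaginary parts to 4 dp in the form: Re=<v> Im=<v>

Split into d^1_{0,0}(β=0.832) × two z-phases.
Half-angle: c=0.914713, s=0.404105. N=√(1·1·1·1)=1.000000
Admissible k: 0..1 (factorial args all ≥0)
  k=0: (−1)^0·1.0000/(1)·0.9147^2·0.4041^0 = +0.836699
  k=1: (−1)^1·1.0000/(1)·0.9147^0·0.4041^2 = -0.163301
d^1_{0,0}(0.832) = +0.836699 -0.163301 = +0.673399
Phases: e^{-i·(0)·2.4611}=+1.000000+0.000000i, e^{-i·(0)·3.1995}=+1.000000+0.000000i ⇒ D=+0.673399+0.000000i

Re=0.6734 Im=0.0000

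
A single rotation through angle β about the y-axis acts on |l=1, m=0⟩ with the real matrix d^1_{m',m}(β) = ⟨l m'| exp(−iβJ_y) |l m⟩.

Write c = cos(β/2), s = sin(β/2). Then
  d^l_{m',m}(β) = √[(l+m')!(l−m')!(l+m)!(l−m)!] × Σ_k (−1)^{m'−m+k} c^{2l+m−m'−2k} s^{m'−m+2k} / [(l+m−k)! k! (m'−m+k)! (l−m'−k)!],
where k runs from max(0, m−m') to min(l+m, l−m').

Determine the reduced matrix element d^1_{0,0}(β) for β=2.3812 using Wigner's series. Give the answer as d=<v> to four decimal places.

d=-0.7246

d^1_{0,0}(β=2.3812) via Wigner's sum:
Half-angle: c=0.371103, s=0.928592. N=√(1·1·1·1)=1.000000
The bounds max(0,m−m')=0 and min(l+m,l−m')=1 give 2 terms
  k=0: (−1)^0·1.0000/(1)·0.3711^2·0.9286^0 = +0.137717
  k=1: (−1)^1·1.0000/(1)·0.3711^0·0.9286^2 = -0.862283
d^1_{0,0}(2.3812) = +0.137717 -0.862283 = -0.724565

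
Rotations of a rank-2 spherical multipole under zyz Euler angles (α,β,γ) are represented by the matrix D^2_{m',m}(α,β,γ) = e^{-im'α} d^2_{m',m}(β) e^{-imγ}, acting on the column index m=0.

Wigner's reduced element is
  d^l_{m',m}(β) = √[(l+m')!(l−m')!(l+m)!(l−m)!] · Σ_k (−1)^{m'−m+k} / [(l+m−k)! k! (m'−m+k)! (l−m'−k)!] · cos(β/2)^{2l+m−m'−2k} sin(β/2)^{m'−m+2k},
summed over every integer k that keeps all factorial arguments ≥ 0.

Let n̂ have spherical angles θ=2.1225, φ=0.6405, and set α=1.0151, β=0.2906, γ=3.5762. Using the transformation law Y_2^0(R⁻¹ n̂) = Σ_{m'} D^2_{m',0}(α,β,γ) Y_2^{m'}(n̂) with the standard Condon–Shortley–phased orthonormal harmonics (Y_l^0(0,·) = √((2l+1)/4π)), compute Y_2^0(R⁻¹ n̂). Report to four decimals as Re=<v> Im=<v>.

Need the full column D^2_{m',0} for m'=−2..2 at α=1.0151, β=0.2906, γ=3.5762.
cos(β/2)=0.989463, sin(β/2)=0.144789
d^2_{-2,0}: single k=2 term ⇒ +0.050274;  D = -0.022292+0.045062i
d^2_{-1,0}: k∈[1..2] ⇒ +0.343566 -0.007357 = +0.336209;  D = +0.177362+0.285621i
d^2_{0,0}: k∈[0..2] ⇒ +0.958512 -0.082098 +0.000439 = +0.876853;  D = +0.876853+0.000000i
d^2_{1,0}: k∈[0..1] ⇒ -0.343566 +0.007357 = -0.336209;  D = -0.177362+0.285621i
d^2_{2,0}: single k=0 term ⇒ +0.050274;  D = -0.022292-0.045062i
Y_2^{m'}(θ=2.1225,φ=0.6405) and Σ D·Y over m':
  (-0.0223+0.0451i)·(+0.0801-0.2685i)  (+0.1774+0.2856i)·(-0.2765+0.2061i)  (+0.8769+0.0000i)·(-0.0555+0.0000i)  (-0.1774+0.2856i)·(+0.2765+0.2061i)  (-0.0223-0.0451i)·(+0.0801+0.2685i)
Y_2^0(R⁻¹ n̂) = -0.243801+0.000000i

Re=-0.2438 Im=0.0000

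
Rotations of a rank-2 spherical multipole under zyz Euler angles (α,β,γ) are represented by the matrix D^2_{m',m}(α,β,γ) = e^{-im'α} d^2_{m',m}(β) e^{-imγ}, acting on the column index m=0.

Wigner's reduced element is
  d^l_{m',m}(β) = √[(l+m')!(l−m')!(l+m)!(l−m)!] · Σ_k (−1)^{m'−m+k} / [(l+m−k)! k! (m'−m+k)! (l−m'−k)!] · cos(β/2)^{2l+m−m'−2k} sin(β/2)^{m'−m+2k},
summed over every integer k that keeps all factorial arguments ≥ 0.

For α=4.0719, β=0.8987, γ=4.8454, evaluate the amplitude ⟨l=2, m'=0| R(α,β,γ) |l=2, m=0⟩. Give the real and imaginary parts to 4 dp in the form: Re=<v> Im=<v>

Split into d^2_{0,0}(β=0.8987) × two z-phases.
Half-angle: c=0.900730, s=0.434380. N=√(2·2·2·2)=4.000000
k∈{0,1,2} keeps every argument non-negative
  k=0: (−1)^0·4.0000/(4)·0.9007^4·0.4344^0 = +0.658230
  k=1: (−1)^1·4.0000/(1)·0.9007^2·0.4344^2 = -0.612335
  k=2: (−1)^2·4.0000/(4)·0.9007^0·0.4344^4 = +0.035602
d^2_{0,0}(0.8987) = +0.658230 -0.612335 +0.035602 = +0.081498
D = (+1.000000+0.000000i)·(+0.081498)·(+1.000000+0.000000i) = +0.081498+0.000000i

Re=0.0815 Im=0.0000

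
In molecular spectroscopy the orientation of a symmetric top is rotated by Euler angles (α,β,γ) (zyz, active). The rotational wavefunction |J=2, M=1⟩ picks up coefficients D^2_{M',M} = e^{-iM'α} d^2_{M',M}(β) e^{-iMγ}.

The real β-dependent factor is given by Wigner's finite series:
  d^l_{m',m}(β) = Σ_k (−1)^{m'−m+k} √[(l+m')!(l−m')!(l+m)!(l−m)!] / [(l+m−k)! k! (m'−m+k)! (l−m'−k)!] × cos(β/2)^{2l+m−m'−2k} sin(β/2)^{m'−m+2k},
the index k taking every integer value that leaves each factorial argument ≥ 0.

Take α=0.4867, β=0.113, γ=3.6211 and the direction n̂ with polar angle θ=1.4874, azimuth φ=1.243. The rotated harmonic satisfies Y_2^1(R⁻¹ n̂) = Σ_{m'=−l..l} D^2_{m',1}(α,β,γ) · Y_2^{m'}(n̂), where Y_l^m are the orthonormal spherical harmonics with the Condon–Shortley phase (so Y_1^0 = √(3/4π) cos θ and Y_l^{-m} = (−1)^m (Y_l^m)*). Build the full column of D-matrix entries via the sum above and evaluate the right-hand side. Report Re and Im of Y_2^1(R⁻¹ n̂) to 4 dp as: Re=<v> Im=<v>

Re=0.1202 Im=0.0354

Need the full column D^2_{m',1} for m'=−2..2 at α=0.4867, β=0.113, γ=3.6211.
cos(β/2)=0.998404, sin(β/2)=0.056470
d^2_{-2,1}: single k=3 term ⇒ +0.000360;  D = -0.000317-0.000170i
d^2_{-1,1}: k∈[2..3] ⇒ +0.009536 -0.000010 = +0.009526;  D = -0.009526-0.000069i
d^2_{0,1}: k∈[1..2] ⇒ +0.137661 -0.000440 = +0.137221;  D = -0.121746+0.063306i
d^2_{1,1}: k∈[0..1] ⇒ +0.993632 -0.009536 = +0.984096;  D = -0.559384+0.809651i
d^2_{2,1}: single k=0 term ⇒ -0.112400;  D = +0.013220-0.111620i
Y_2^{m'}(θ=1.4874,φ=1.243) and Σ D·Y over m':
  (-0.0003-0.0002i)·(-0.3041-0.2339i)  (-0.0095-0.0001i)·(+0.0206-0.0607i)  (-0.1217+0.0633i)·(-0.3088+0.0000i)  (-0.5594+0.8097i)·(-0.0206-0.0607i)  (+0.0132-0.1116i)·(-0.3041+0.2339i)
Y_2^1(R⁻¹ n̂) = +0.120244+0.035430i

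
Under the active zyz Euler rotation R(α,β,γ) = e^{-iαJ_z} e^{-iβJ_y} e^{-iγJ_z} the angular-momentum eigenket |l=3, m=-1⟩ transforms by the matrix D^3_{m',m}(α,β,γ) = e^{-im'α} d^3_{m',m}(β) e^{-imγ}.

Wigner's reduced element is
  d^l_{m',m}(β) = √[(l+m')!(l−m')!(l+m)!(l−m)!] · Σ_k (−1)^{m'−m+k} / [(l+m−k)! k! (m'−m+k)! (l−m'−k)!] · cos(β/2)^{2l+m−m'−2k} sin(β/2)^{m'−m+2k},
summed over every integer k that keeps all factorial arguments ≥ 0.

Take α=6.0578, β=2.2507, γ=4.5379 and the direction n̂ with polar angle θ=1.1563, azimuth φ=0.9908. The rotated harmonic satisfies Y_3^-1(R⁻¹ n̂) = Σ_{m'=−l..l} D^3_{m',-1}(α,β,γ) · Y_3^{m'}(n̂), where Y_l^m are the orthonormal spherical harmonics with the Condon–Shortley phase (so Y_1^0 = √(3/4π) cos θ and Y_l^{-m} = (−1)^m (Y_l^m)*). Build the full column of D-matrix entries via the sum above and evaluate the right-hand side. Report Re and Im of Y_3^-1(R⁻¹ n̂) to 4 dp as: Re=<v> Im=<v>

Re=0.2444 Im=-0.2114

Need the full column D^3_{m',-1} for m'=−3..3 at α=6.0578, β=2.2507, γ=4.5379.
cos(β/2)=0.430861, sin(β/2)=0.902418
d^3_{-3,-1}: single k=2 term ⇒ +0.108695;  D = -0.081707-0.071684i
d^3_{-2,-1}: k∈[1..2] ⇒ +0.042373 -0.371762 = -0.329388;  D = +0.192794+0.267072i
d^3_{-1,-1}: k∈[0..2] ⇒ +0.006398 -0.224519 +0.738681 = +0.520559;  D = -0.202655-0.479492i
d^3_{0,-1}: k∈[0..2] ⇒ -0.046418 +0.610867 -0.893238 = -0.328789;  D = +0.057079+0.323797i
d^3_{1,-1}: k∈[0..2] ⇒ +0.168389 -0.984908 +0.540067 = -0.276451;  D = -0.014064+0.276093i
d^3_{2,-1}: k∈[0..1] ⇒ -0.371762 +0.815411 = +0.443650;  D = +0.121019-0.426825i
d^3_{3,-1}: single k=0 term ⇒ +0.476816;  D = +0.229295-0.418064i
Y_3^{m'}(θ=1.1563,φ=0.9908) and Σ D·Y over m':
  (-0.0817-0.0717i)·(-0.3154-0.0539i)  (+0.1928+0.2671i)·(-0.1377-0.3161i)  (-0.2027-0.4795i)·(-0.0306+0.0468i)  (+0.0571+0.3238i)·(-0.3290+0.0000i)  (-0.0141+0.2761i)·(+0.0306+0.0468i)  (+0.1210-0.4268i)·(-0.1377+0.3161i)  (+0.2293-0.4181i)·(+0.3154-0.0539i)
Y_3^-1(R⁻¹ n̂) = +0.244369-0.211393i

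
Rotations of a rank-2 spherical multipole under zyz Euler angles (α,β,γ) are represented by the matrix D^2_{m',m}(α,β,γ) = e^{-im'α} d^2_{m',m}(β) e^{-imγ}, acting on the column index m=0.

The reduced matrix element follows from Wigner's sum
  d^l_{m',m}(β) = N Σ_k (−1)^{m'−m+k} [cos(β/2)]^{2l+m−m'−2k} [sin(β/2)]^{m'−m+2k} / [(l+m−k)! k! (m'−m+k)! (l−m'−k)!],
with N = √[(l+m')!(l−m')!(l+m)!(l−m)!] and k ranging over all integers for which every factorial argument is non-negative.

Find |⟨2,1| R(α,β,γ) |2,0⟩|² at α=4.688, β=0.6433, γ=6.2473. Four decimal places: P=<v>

P=0.3455

First d^2_{1,0}(β=0.6433), then the phase factors e^{-i(1)α} and e^{-i(0)γ}:
With c≡cos(β/2)=0.948715 and s≡sin(β/2)=0.316132, N=[6·1·2·2]^{1/2}=4.898979
Admissible k: 0..1 (factorial args all ≥0)
  k=0: (−1)^1·4.8990/(2)·0.9487^3·0.3161^1 = -0.661229
  k=1: (−1)^2·4.8990/(2)·0.9487^1·0.3161^3 = +0.073421
d^2_{1,0}(0.6433) = -0.661229 +0.073421 = -0.587809
|D^2_{1,0}|² = |d^2_{1,0}(β)|² = (-0.587809)² = 0.345519 (the z-rotation phases have unit modulus)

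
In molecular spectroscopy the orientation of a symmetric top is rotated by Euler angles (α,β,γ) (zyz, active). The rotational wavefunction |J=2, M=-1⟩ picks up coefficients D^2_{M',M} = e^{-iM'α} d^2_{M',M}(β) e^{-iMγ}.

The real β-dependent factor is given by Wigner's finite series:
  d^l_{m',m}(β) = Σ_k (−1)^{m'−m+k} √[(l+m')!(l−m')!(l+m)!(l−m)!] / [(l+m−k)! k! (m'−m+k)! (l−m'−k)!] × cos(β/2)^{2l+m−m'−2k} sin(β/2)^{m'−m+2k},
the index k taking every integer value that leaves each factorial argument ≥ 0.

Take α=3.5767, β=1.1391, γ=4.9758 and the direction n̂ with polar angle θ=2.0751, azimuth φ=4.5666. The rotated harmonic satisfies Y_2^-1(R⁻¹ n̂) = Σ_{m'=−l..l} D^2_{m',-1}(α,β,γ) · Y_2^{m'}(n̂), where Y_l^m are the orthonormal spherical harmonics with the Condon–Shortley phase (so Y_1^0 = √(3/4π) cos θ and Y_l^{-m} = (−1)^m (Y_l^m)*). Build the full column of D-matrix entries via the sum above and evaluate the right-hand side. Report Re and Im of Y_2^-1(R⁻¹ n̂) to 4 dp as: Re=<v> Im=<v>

Re=-0.0977 Im=-0.1463

Need the full column D^2_{m',-1} for m'=−2..2 at α=3.5767, β=1.1391, γ=4.9758.
cos(β/2)=0.842144, sin(β/2)=0.539253
d^2_{-2,-1}: single k=1 term ⇒ +0.644142;  D = +0.583562-0.272715i
d^2_{-1,-1}: k∈[0..1] ⇒ +0.502973 -0.618698 = -0.115725;  D = +0.074421-0.088622i
d^2_{0,-1}: k∈[0..1] ⇒ -0.788909 +0.323474 = -0.465435;  D = -0.121188+0.449381i
d^2_{1,-1}: k∈[0..1] ⇒ +0.618698 -0.084561 = +0.534137;  D = +0.091259+0.526284i
d^2_{2,-1}: single k=0 term ⇒ -0.264116;  D = +0.150611+0.216964i
Y_2^{m'}(θ=2.0751,φ=4.5666) and Σ D·Y over m':
  (+0.5836-0.2727i)·(-0.2836-0.0851i)  (+0.0744-0.0886i)·(+0.0475-0.3234i)  (-0.1212+0.4494i)·(-0.0945+0.0000i)  (+0.0913+0.5263i)·(-0.0475-0.3234i)  (+0.1506+0.2170i)·(-0.2836+0.0851i)
Y_2^-1(R⁻¹ n̂) = -0.097712-0.146265i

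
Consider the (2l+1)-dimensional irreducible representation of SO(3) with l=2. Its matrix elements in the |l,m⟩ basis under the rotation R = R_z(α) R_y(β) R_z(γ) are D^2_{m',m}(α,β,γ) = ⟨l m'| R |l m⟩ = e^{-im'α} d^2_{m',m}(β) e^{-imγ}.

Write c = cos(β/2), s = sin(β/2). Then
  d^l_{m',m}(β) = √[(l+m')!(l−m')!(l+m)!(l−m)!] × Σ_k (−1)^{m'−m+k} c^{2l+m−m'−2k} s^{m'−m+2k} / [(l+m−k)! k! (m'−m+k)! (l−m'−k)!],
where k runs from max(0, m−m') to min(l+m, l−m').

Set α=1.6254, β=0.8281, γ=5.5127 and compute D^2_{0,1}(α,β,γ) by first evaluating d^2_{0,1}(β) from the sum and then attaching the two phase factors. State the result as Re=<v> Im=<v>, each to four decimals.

Re=0.4378 Im=0.4250

Split into d^2_{0,1}(β=0.8281) × two z-phases.
c=cos(0.8281/2)=0.915499, s=sin(0.8281/2)=0.402320; N=√[2·2·6·1]=4.898979
k∈{1,2} keeps every argument non-negative
  k=1: (−1)^0·4.8990/(2)·0.9155^3·0.4023^1 = +0.756173
  k=2: (−1)^1·4.8990/(2)·0.9155^1·0.4023^3 = -0.146033
d^2_{0,1}(0.8281) = +0.756173 -0.146033 = +0.610141
Phases: e^{-i·(0)·1.6254}=+1.000000+0.000000i, e^{-i·(1)·5.5127}=+0.717573+0.696484i ⇒ D=+0.437820+0.424953i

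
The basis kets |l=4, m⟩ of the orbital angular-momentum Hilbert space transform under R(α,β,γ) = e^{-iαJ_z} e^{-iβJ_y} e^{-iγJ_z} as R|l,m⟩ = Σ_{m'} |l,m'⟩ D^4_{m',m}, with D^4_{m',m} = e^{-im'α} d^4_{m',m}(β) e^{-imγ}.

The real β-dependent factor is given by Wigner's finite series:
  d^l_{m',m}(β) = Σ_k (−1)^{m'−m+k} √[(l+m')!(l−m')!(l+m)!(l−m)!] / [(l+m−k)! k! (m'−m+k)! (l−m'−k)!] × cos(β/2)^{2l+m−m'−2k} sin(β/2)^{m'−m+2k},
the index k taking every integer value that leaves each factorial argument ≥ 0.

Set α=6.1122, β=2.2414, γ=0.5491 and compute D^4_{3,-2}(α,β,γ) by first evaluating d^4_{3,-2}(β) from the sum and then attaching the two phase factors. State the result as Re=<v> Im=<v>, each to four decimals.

D^4_{3,-2}(6.1122,2.2414,0.5491) = e^{-i·3·6.1122}·d^4_{3,-2}(2.2414)·e^{-i·-2·0.5491}. Compute d first:
Half-angle: c=0.435052, s=0.900405. N=√(5040·1·2·720)=2693.993318
The bounds max(0,m−m')=0 and min(l+m,l−m')=1 give 2 terms
  k=0: (−1)^5·2693.9933/(240)·0.4351^3·0.9004^5 = -0.547015
  k=1: (−1)^6·2693.9933/(720)·0.4351^1·0.9004^7 = +0.781037
d^4_{3,-2}(2.2414) = -0.547015 +0.781037 = +0.234021
Attach z-rotation phases: D = e^{-i(3)(6.1122)}·(+0.234021)·e^{-i(-2)(0.5491)} = -0.009442+0.233831i

Re=-0.0094 Im=0.2338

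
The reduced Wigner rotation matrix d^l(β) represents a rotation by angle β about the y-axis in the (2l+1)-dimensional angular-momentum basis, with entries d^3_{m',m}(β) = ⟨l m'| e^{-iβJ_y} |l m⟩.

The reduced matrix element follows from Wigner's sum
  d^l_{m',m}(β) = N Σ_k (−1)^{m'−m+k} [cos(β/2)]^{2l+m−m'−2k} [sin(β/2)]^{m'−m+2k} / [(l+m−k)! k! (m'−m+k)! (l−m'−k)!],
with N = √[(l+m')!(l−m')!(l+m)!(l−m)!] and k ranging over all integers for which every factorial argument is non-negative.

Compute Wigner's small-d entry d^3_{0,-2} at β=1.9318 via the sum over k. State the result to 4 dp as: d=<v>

d=-0.4233

d^3_{0,-2}(β=1.9318) via Wigner's sum:
Half-angle: c=0.568677, s=0.822561. N=√(6·6·1·120)=65.726707
k∈{0,1} keeps every argument non-negative
  k=0: (−1)^2·65.7267/(12)·0.5687^4·0.8226^2 = +0.387578
  k=1: (−1)^3·65.7267/(12)·0.5687^2·0.8226^4 = -0.810894
d^3_{0,-2}(1.9318) = +0.387578 -0.810894 = -0.423316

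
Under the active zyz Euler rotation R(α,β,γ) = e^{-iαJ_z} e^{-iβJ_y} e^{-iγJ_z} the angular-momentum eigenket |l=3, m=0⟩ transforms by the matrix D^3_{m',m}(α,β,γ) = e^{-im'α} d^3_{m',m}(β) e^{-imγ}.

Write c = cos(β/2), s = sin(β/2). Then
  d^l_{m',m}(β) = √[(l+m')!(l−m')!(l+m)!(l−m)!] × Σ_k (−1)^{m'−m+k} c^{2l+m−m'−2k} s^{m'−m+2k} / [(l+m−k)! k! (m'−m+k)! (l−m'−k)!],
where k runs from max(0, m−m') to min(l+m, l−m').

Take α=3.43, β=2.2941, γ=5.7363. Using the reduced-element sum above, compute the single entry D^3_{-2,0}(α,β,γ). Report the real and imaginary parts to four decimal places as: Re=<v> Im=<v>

First d^3_{-2,0}(β=2.2941), then the phase factors e^{-i(-2)α} and e^{-i(0)γ}:
Half-angle: c=0.411178, s=0.911555. N=√(1·120·6·6)=65.726707
The bounds max(0,m−m')=2 and min(l+m,l−m')=3 give 2 terms
  k=2: (−1)^0·65.7267/(12)·0.4112^4·0.9116^2 = +0.130091
  k=3: (−1)^1·65.7267/(12)·0.4112^2·0.9116^4 = -0.639370
d^3_{-2,0}(2.2941) = +0.130091 -0.639370 = -0.509279
Attach z-rotation phases: D = e^{-i(-2)(3.43)}·(-0.509279)·e^{-i(0)(5.7363)} = -0.426880-0.277739i

Re=-0.4269 Im=-0.2777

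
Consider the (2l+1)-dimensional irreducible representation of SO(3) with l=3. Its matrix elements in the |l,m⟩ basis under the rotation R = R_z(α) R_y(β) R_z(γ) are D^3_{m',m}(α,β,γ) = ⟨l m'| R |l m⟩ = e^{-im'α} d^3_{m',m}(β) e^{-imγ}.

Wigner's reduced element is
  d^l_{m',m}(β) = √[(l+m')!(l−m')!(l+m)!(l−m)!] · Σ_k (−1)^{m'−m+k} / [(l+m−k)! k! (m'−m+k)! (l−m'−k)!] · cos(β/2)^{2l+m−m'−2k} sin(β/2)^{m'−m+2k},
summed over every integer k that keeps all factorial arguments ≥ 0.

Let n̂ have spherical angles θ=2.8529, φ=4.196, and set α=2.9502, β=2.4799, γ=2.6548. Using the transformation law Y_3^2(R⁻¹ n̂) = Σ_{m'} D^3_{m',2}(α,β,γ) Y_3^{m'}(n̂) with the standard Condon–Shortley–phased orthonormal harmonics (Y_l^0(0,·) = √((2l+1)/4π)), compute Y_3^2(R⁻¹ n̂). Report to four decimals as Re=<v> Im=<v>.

Re=-0.1007 Im=0.2640

Need the full column D^3_{m',2} for m'=−3..3 at α=2.9502, β=2.4799, γ=2.6548.
cos(β/2)=0.324844, sin(β/2)=0.945768
d^3_{-3,2}: single k=5 term ⇒ +0.602105;  D = -0.554715-0.234142i
d^3_{-2,2}: k∈[4..5] ⇒ +0.422140 -0.715660 = -0.293520;  D = -0.243767-0.163498i
d^3_{-1,2}: k∈[3..4] ⇒ +0.183403 -0.777315 = -0.593912;  D = +0.421303+0.418611i
d^3_{0,2}: k∈[2..3] ⇒ +0.054554 -0.462431 = -0.407877;  D = -0.229365-0.337277i
d^3_{1,2}: k∈[1..2] ⇒ +0.010818 -0.183403 = -0.172585;  D = +0.068131+0.158567i
d^3_{2,2}: k∈[0..1] ⇒ +0.001175 -0.049801 = -0.048626;  D = -0.010347-0.047512i
d^3_{3,2}: single k=0 term ⇒ -0.008380;  D = +0.000193+0.008378i
Y_3^{m'}(θ=2.8529,φ=4.196) and Σ D·Y over m':
  (-0.5547-0.2341i)·(+0.0096-0.0002i)  (-0.2438-0.1635i)·(+0.0407+0.0682i)  (+0.4213+0.4186i)·(-0.1633+0.2876i)  (-0.2294-0.3373i)·(-0.5705+0.0000i)  (+0.0681+0.1586i)·(+0.1633+0.2876i)  (-0.0103-0.0475i)·(+0.0407-0.0682i)  (+0.0002+0.0084i)·(-0.0096-0.0002i)
Y_3^2(R⁻¹ n̂) = -0.100653+0.263996i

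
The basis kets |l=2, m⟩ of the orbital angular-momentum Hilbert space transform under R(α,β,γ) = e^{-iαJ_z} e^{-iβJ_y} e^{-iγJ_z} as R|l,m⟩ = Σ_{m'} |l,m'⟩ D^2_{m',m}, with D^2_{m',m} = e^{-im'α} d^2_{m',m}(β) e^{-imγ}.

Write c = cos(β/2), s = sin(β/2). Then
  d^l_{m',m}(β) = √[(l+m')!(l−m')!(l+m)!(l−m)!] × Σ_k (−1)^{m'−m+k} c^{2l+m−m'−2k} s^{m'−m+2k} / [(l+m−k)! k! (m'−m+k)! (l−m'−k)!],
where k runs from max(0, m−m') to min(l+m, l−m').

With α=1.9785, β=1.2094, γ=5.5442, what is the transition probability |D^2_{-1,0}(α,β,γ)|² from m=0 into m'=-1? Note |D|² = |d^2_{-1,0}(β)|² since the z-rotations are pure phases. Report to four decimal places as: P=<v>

P=0.1641

First d^2_{-1,0}(β=1.2094), then the phase factors e^{-i(-1)α} and e^{-i(0)γ}:
Half-angle: c=0.822673, s=0.568515. N=√(1·6·2·2)=4.898979
Admissible k: 1..2 (factorial args all ≥0)
  k=1: (−1)^0·4.8990/(2)·0.8227^3·0.5685^1 = +0.775352
  k=2: (−1)^1·4.8990/(2)·0.8227^1·0.5685^3 = -0.370279
d^2_{-1,0}(1.2094) = +0.775352 -0.370279 = +0.405073
|D^2_{-1,0}|² = |d^2_{-1,0}(β)|² = (+0.405073)² = 0.164084 (the z-rotation phases have unit modulus)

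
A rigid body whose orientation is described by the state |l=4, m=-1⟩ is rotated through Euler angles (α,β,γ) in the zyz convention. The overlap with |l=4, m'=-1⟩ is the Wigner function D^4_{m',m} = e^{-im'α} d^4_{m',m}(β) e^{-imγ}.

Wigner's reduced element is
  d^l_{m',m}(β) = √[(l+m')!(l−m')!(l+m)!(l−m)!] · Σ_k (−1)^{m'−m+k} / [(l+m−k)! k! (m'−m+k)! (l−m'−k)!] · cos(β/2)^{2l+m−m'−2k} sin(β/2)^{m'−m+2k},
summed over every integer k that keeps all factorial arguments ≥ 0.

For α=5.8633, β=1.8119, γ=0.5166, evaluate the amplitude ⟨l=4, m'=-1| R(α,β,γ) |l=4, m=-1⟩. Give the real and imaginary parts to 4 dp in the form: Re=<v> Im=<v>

Re=0.2703 Im=0.0262

Split into d^4_{-1,-1}(β=1.8119) × two z-phases.
c=cos(1.8119/2)=0.616938, s=sin(1.8119/2)=0.787012; N=√[6·120·6·120]=720.000000
Admissible k: 0..3 (factorial args all ≥0)
  k=0: (−1)^0·720.0000/(720)·0.6169^8·0.7870^0 = +0.020986
  k=1: (−1)^1·720.0000/(48)·0.6169^6·0.7870^2 = -0.512275
  k=2: (−1)^2·720.0000/(24)·0.6169^4·0.7870^4 = +1.667295
  k=3: (−1)^3·720.0000/(72)·0.6169^2·0.7870^6 = -0.904420
d^4_{-1,-1}(1.8119) = +0.020986 -0.512275 +1.667295 -0.904420 = +0.271586
D = (+0.913136-0.407656i)·(+0.271586)·(+0.869504+0.493927i) = +0.270317+0.026225i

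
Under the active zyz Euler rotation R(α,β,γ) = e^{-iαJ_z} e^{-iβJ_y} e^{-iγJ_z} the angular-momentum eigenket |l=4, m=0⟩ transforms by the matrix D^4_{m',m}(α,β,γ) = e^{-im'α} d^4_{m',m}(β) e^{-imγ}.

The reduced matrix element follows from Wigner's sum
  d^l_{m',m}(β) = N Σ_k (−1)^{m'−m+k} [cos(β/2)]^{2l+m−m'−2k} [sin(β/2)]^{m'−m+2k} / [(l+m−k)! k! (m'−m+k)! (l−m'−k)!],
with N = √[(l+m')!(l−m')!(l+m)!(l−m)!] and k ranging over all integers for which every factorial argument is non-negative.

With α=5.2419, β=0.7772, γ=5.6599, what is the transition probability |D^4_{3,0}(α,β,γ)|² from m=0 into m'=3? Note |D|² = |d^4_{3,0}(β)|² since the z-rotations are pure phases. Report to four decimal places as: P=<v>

First d^4_{3,0}(β=0.7772), then the phase factors e^{-i(3)α} and e^{-i(0)γ}:
c=cos(0.7772/2)=0.925440, s=sin(0.7772/2)=0.378893; N=√[5040·1·24·24]=1703.830978
The bounds max(0,m−m')=0 and min(l+m,l−m')=1 give 2 terms
  k=0: (−1)^3·1703.8310/(144)·0.9254^5·0.3789^3 = -0.436874
  k=1: (−1)^4·1703.8310/(144)·0.9254^3·0.3789^5 = +0.073231
d^4_{3,0}(0.7772) = -0.436874 +0.073231 = -0.363644
|D^4_{3,0}|² = |d^4_{3,0}(β)|² = (-0.363644)² = 0.132237 (the z-rotation phases have unit modulus)

P=0.1322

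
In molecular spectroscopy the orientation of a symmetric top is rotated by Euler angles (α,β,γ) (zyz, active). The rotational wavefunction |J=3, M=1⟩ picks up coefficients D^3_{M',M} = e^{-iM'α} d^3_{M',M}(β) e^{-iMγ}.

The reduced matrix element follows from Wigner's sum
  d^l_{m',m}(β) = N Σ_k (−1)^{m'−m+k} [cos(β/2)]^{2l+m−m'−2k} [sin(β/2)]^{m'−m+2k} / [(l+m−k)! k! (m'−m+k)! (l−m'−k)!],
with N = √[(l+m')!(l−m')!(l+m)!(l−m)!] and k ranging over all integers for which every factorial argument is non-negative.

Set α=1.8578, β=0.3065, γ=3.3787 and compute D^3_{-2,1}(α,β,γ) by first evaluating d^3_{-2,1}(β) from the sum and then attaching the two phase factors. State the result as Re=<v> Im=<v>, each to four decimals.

Re=0.0203 Im=0.0071

Split into d^3_{-2,1}(β=0.3065) × two z-phases.
Half-angle: c=0.988280, s=0.152651. N=√(1·120·24·2)=75.894664
Admissible k: 3..4 (factorial args all ≥0)
  k=3: (−1)^0·75.8947/(12)·0.9883^3·0.1527^3 = +0.021715
  k=4: (−1)^1·75.8947/(24)·0.9883^1·0.1527^5 = -0.000259
d^3_{-2,1}(0.3065) = +0.021715 -0.000259 = +0.021456
D = (-0.839732-0.543001i)·(+0.021456)·(-0.972022+0.234892i) = +0.020250+0.007093i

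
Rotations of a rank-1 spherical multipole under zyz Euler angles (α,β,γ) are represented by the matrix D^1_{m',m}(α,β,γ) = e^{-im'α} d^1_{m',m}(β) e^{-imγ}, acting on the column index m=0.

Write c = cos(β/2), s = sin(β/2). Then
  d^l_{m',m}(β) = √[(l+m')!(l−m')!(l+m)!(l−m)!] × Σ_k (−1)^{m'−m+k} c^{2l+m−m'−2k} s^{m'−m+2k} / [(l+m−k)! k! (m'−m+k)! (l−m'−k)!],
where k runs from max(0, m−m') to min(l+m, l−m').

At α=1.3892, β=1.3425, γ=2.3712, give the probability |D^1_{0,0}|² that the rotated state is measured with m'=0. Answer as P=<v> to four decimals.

D^1_{0,0}(1.3892,1.3425,2.3712) = e^{-i·0·1.3892}·d^1_{0,0}(1.3425)·e^{-i·0·2.3712}. Compute d first:
With c≡cos(β/2)=0.783045 and s≡sin(β/2)=0.621965, N=[1·1·1·1]^{1/2}=1.000000
The bounds max(0,m−m')=0 and min(l+m,l−m')=1 give 2 terms
  k=0: (−1)^0·1.0000/(1)·0.7830^2·0.6220^0 = +0.613159
  k=1: (−1)^1·1.0000/(1)·0.7830^0·0.6220^2 = -0.386841
d^1_{0,0}(1.3425) = +0.613159 -0.386841 = +0.226318
|D^1_{0,0}|² = |d^1_{0,0}(β)|² = (+0.226318)² = 0.051220 (the z-rotation phases have unit modulus)

P=0.0512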